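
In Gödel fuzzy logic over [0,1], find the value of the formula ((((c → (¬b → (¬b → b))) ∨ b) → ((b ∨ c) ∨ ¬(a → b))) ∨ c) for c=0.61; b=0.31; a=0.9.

¬b: Gödel ¬ of 0.31 = 0 (operand ≠ 0)
¬b: Gödel ¬ of 0.31 = 0 (operand ≠ 0)
(¬b → b): 0 ≤ 0.31, so result = 1
(¬b → (¬b → b)): 0 ≤ 1, so result = 1
(c → (¬b → (¬b → b))): 0.61 ≤ 1, so result = 1
((c → (¬b → (¬b → b))) ∨ b) = max(1, 0.31) = 1
(b ∨ c) = max(0.31, 0.61) = 0.61
(a → b): 0.9 > 0.31, so result = 0.31
¬(a → b): Gödel ¬ of 0.31 = 0 (operand ≠ 0)
((b ∨ c) ∨ ¬(a → b)) = max(0.61, 0) = 0.61
(((c → (¬b → (¬b → b))) ∨ b) → ((b ∨ c) ∨ ¬(a → b))): 1 > 0.61, so result = 0.61
((((c → (¬b → (¬b → b))) ∨ b) → ((b ∨ c) ∨ ¬(a → b))) ∨ c) = max(0.61, 0.61) = 0.61

0.61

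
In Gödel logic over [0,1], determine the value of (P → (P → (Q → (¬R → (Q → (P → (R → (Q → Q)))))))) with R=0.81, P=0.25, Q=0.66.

1.00

¬R: Gödel ¬ of 0.81 = 0 (operand ≠ 0)
(Q → Q): 0.66 ≤ 0.66, so result = 1
(R → (Q → Q)): 0.81 ≤ 1, so result = 1
(P → (R → (Q → Q))): 0.25 ≤ 1, so result = 1
(Q → (P → (R → (Q → Q)))): 0.66 ≤ 1, so result = 1
(¬R → (Q → (P → (R → (Q → Q))))): 0 ≤ 1, so result = 1
(Q → (¬R → (Q → (P → (R → (Q → Q)))))): 0.66 ≤ 1, so result = 1
(P → (Q → (¬R → (Q → (P → (R → (Q → Q))))))): 0.25 ≤ 1, so result = 1
(P → (P → (Q → (¬R → (Q → (P → (R → (Q → Q)))))))): 0.25 ≤ 1, so result = 1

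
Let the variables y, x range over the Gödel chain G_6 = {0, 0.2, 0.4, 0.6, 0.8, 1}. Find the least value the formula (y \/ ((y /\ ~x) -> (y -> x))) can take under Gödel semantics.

0.20

The minimum is attained at y = 0.2, x = 0:
  ~x: Gödel ¬ of 0 = 1 (operand is 0)
  (y /\ ~x) = min(0.2, 1) = 0.2
  (y -> x): 0.2 > 0, so result = 0
  ((y /\ ~x) -> (y -> x)): 0.2 > 0, so result = 0
  (y \/ ((y /\ ~x) -> (y -> x))) = max(0.2, 0) = 0.2
Checking all 36 assignments confirms none give a value below 0.20.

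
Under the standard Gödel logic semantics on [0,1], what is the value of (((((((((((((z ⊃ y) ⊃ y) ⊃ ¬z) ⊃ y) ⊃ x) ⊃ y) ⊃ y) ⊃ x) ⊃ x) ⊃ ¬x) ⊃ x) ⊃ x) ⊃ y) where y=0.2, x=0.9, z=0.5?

(z ⊃ y): 0.5 > 0.2, so result = 0.2
((z ⊃ y) ⊃ y): 0.2 ≤ 0.2, so result = 1
¬z: Gödel ¬ of 0.5 = 0 (operand ≠ 0)
(((z ⊃ y) ⊃ y) ⊃ ¬z): 1 > 0, so result = 0
((((z ⊃ y) ⊃ y) ⊃ ¬z) ⊃ y): 0 ≤ 0.2, so result = 1
(((((z ⊃ y) ⊃ y) ⊃ ¬z) ⊃ y) ⊃ x): 1 > 0.9, so result = 0.9
((((((z ⊃ y) ⊃ y) ⊃ ¬z) ⊃ y) ⊃ x) ⊃ y): 0.9 > 0.2, so result = 0.2
(((((((z ⊃ y) ⊃ y) ⊃ ¬z) ⊃ y) ⊃ x) ⊃ y) ⊃ y): 0.2 ≤ 0.2, so result = 1
((((((((z ⊃ y) ⊃ y) ⊃ ¬z) ⊃ y) ⊃ x) ⊃ y) ⊃ y) ⊃ x): 1 > 0.9, so result = 0.9
(((((((((z ⊃ y) ⊃ y) ⊃ ¬z) ⊃ y) ⊃ x) ⊃ y) ⊃ y) ⊃ x) ⊃ x): 0.9 ≤ 0.9, so result = 1
¬x: Gödel ¬ of 0.9 = 0 (operand ≠ 0)
((((((((((z ⊃ y) ⊃ y) ⊃ ¬z) ⊃ y) ⊃ x) ⊃ y) ⊃ y) ⊃ x) ⊃ x) ⊃ ¬x): 1 > 0, so result = 0
(((((((((((z ⊃ y) ⊃ y) ⊃ ¬z) ⊃ y) ⊃ x) ⊃ y) ⊃ y) ⊃ x) ⊃ x) ⊃ ¬x) ⊃ x): 0 ≤ 0.9, so result = 1
((((((((((((z ⊃ y) ⊃ y) ⊃ ¬z) ⊃ y) ⊃ x) ⊃ y) ⊃ y) ⊃ x) ⊃ x) ⊃ ¬x) ⊃ x) ⊃ x): 1 > 0.9, so result = 0.9
(((((((((((((z ⊃ y) ⊃ y) ⊃ ¬z) ⊃ y) ⊃ x) ⊃ y) ⊃ y) ⊃ x) ⊃ x) ⊃ ¬x) ⊃ x) ⊃ x) ⊃ y): 0.9 > 0.2, so result = 0.2

0.20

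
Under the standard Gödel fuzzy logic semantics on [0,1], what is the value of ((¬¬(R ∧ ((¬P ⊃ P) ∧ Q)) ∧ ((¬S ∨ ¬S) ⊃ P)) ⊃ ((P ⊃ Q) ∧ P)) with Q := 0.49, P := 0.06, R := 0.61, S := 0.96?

¬P: Gödel ¬ of 0.06 = 0 (operand ≠ 0)
(¬P ⊃ P): 0 ≤ 0.06, so result = 1
((¬P ⊃ P) ∧ Q) = min(1, 0.49) = 0.49
(R ∧ ((¬P ⊃ P) ∧ Q)) = min(0.61, 0.49) = 0.49
¬(R ∧ ((¬P ⊃ P) ∧ Q)): Gödel ¬ of 0.49 = 0 (operand ≠ 0)
¬¬(R ∧ ((¬P ⊃ P) ∧ Q)): Gödel ¬ of 0 = 1 (operand is 0)
¬S: Gödel ¬ of 0.96 = 0 (operand ≠ 0)
¬S: Gödel ¬ of 0.96 = 0 (operand ≠ 0)
(¬S ∨ ¬S) = max(0, 0) = 0
((¬S ∨ ¬S) ⊃ P): 0 ≤ 0.06, so result = 1
(¬¬(R ∧ ((¬P ⊃ P) ∧ Q)) ∧ ((¬S ∨ ¬S) ⊃ P)) = min(1, 1) = 1
(P ⊃ Q): 0.06 ≤ 0.49, so result = 1
((P ⊃ Q) ∧ P) = min(1, 0.06) = 0.06
((¬¬(R ∧ ((¬P ⊃ P) ∧ Q)) ∧ ((¬S ∨ ¬S) ⊃ P)) ⊃ ((P ⊃ Q) ∧ P)): 1 > 0.06, so result = 0.06

0.06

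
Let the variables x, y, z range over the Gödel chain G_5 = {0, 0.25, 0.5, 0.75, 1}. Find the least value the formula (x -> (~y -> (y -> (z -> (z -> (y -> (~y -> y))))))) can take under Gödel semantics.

1.00

Every assignment gives 1. For instance at x = 0, y = 0, z = 0:
  ~y: Gödel ¬ of 0 = 1 (operand is 0)
  ~y: Gödel ¬ of 0 = 1 (operand is 0)
  (~y -> y): 1 > 0, so result = 0
  (y -> (~y -> y)): 0 ≤ 0, so result = 1
  (z -> (y -> (~y -> y))): 0 ≤ 1, so result = 1
  (z -> (z -> (y -> (~y -> y)))): 0 ≤ 1, so result = 1
  (y -> (z -> (z -> (y -> (~y -> y))))): 0 ≤ 1, so result = 1
  (~y -> (y -> (z -> (z -> (y -> (~y -> y)))))): 1 ≤ 1, so result = 1
  (x -> (~y -> (y -> (z -> (z -> (y -> (~y -> y))))))): 0 ≤ 1, so result = 1
All 125 assignments give value 1 — the formula is a G_5-tautology.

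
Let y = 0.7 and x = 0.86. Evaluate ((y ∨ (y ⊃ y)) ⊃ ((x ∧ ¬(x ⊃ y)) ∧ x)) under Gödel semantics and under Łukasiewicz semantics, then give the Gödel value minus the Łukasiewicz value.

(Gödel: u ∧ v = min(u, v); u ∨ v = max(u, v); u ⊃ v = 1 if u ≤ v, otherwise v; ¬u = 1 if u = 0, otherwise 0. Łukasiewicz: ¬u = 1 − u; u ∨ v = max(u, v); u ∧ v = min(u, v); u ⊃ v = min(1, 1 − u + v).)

-0.16

Gödel evaluation:
  (y ⊃ y): 0.7 ≤ 0.7, so result = 1
  (y ∨ (y ⊃ y)) = max(0.7, 1) = 1
  (x ⊃ y): 0.86 > 0.7, so result = 0.7
  ¬(x ⊃ y): Gödel ¬ of 0.7 = 0 (operand ≠ 0)
  (x ∧ ¬(x ⊃ y)) = min(0.86, 0) = 0
  ((x ∧ ¬(x ⊃ y)) ∧ x) = min(0, 0.86) = 0
  ((y ∨ (y ⊃ y)) ⊃ ((x ∧ ¬(x ⊃ y)) ∧ x)): 1 > 0, so result = 0
  Gödel value = 0
Łukasiewicz evaluation:
  (y ⊃ y): min(1, 1 − 0.7 + 0.7) = 1
  (y ∨ (y ⊃ y)) = max(0.7, 1) = 1
  (x ⊃ y): min(1, 1 − 0.86 + 0.7) = 0.84
  ¬(x ⊃ y): Łukasiewicz ¬ gives 1 − 0.84 = 0.16
  (x ∧ ¬(x ⊃ y)) = min(0.86, 0.16) = 0.16
  ((x ∧ ¬(x ⊃ y)) ∧ x) = min(0.16, 0.86) = 0.16
  ((y ∨ (y ⊃ y)) ⊃ ((x ∧ ¬(x ⊃ y)) ∧ x)): min(1, 1 − 1 + 0.16) = 0.16
  Łukasiewicz value = 0.16
Difference: 0 − 0.16 = -0.16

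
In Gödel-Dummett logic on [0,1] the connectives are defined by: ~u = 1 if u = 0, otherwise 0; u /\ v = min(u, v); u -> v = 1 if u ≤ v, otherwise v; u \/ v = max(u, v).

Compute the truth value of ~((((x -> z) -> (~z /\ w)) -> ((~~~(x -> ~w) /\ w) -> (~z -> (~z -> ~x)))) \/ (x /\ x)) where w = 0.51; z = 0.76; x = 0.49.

(x -> z): 0.49 ≤ 0.76, so result = 1
~z: Gödel ¬ of 0.76 = 0 (operand ≠ 0)
(~z /\ w) = min(0, 0.51) = 0
((x -> z) -> (~z /\ w)): 1 > 0, so result = 0
~w: Gödel ¬ of 0.51 = 0 (operand ≠ 0)
(x -> ~w): 0.49 > 0, so result = 0
~(x -> ~w): Gödel ¬ of 0 = 1 (operand is 0)
~~(x -> ~w): Gödel ¬ of 1 = 0 (operand ≠ 0)
~~~(x -> ~w): Gödel ¬ of 0 = 1 (operand is 0)
(~~~(x -> ~w) /\ w) = min(1, 0.51) = 0.51
~z: Gödel ¬ of 0.76 = 0 (operand ≠ 0)
~z: Gödel ¬ of 0.76 = 0 (operand ≠ 0)
~x: Gödel ¬ of 0.49 = 0 (operand ≠ 0)
(~z -> ~x): 0 ≤ 0, so result = 1
(~z -> (~z -> ~x)): 0 ≤ 1, so result = 1
((~~~(x -> ~w) /\ w) -> (~z -> (~z -> ~x))): 0.51 ≤ 1, so result = 1
(((x -> z) -> (~z /\ w)) -> ((~~~(x -> ~w) /\ w) -> (~z -> (~z -> ~x)))): 0 ≤ 1, so result = 1
(x /\ x) = min(0.49, 0.49) = 0.49
((((x -> z) -> (~z /\ w)) -> ((~~~(x -> ~w) /\ w) -> (~z -> (~z -> ~x)))) \/ (x /\ x)) = max(1, 0.49) = 1
~((((x -> z) -> (~z /\ w)) -> ((~~~(x -> ~w) /\ w) -> (~z -> (~z -> ~x)))) \/ (x /\ x)): Gödel ¬ of 1 = 0 (operand ≠ 0)

0.00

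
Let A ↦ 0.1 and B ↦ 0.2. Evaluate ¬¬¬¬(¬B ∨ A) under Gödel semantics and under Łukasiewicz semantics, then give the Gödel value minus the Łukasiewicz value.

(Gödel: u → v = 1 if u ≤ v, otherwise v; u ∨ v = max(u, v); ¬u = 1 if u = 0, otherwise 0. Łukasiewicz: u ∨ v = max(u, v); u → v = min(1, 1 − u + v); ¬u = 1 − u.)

0.20

Gödel evaluation:
  ¬B: Gödel ¬ of 0.2 = 0 (operand ≠ 0)
  (¬B ∨ A) = max(0, 0.1) = 0.1
  ¬(¬B ∨ A): Gödel ¬ of 0.1 = 0 (operand ≠ 0)
  ¬¬(¬B ∨ A): Gödel ¬ of 0 = 1 (operand is 0)
  ¬¬¬(¬B ∨ A): Gödel ¬ of 1 = 0 (operand ≠ 0)
  ¬¬¬¬(¬B ∨ A): Gödel ¬ of 0 = 1 (operand is 0)
  Gödel value = 1
Łukasiewicz evaluation:
  ¬B: Łukasiewicz ¬ gives 1 − 0.2 = 0.8
  (¬B ∨ A) = max(0.8, 0.1) = 0.8
  ¬(¬B ∨ A): Łukasiewicz ¬ gives 1 − 0.8 = 0.2
  ¬¬(¬B ∨ A): Łukasiewicz ¬ gives 1 − 0.2 = 0.8
  ¬¬¬(¬B ∨ A): Łukasiewicz ¬ gives 1 − 0.8 = 0.2
  ¬¬¬¬(¬B ∨ A): Łukasiewicz ¬ gives 1 − 0.2 = 0.8
  Łukasiewicz value = 0.8
Difference: 1 − 0.8 = 0.20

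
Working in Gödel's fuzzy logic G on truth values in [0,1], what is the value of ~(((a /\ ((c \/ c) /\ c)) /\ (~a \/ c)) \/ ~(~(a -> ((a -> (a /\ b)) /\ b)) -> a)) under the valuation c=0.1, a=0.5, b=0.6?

(c \/ c) = max(0.1, 0.1) = 0.1
((c \/ c) /\ c) = min(0.1, 0.1) = 0.1
(a /\ ((c \/ c) /\ c)) = min(0.5, 0.1) = 0.1
~a: Gödel ¬ of 0.5 = 0 (operand ≠ 0)
(~a \/ c) = max(0, 0.1) = 0.1
((a /\ ((c \/ c) /\ c)) /\ (~a \/ c)) = min(0.1, 0.1) = 0.1
(a /\ b) = min(0.5, 0.6) = 0.5
(a -> (a /\ b)): 0.5 ≤ 0.5, so result = 1
((a -> (a /\ b)) /\ b) = min(1, 0.6) = 0.6
(a -> ((a -> (a /\ b)) /\ b)): 0.5 ≤ 0.6, so result = 1
~(a -> ((a -> (a /\ b)) /\ b)): Gödel ¬ of 1 = 0 (operand ≠ 0)
(~(a -> ((a -> (a /\ b)) /\ b)) -> a): 0 ≤ 0.5, so result = 1
~(~(a -> ((a -> (a /\ b)) /\ b)) -> a): Gödel ¬ of 1 = 0 (operand ≠ 0)
(((a /\ ((c \/ c) /\ c)) /\ (~a \/ c)) \/ ~(~(a -> ((a -> (a /\ b)) /\ b)) -> a)) = max(0.1, 0) = 0.1
~(((a /\ ((c \/ c) /\ c)) /\ (~a \/ c)) \/ ~(~(a -> ((a -> (a /\ b)) /\ b)) -> a)): Gödel ¬ of 0.1 = 0 (operand ≠ 0)

0.00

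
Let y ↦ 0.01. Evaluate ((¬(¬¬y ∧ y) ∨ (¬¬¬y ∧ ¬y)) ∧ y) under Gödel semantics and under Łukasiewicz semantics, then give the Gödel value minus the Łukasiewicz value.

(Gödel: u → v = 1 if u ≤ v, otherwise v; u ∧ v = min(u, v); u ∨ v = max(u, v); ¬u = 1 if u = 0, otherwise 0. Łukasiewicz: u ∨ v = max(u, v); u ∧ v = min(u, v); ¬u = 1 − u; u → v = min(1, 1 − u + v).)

Gödel evaluation:
  ¬y: Gödel ¬ of 0.01 = 0 (operand ≠ 0)
  ¬¬y: Gödel ¬ of 0 = 1 (operand is 0)
  (¬¬y ∧ y) = min(1, 0.01) = 0.01
  ¬(¬¬y ∧ y): Gödel ¬ of 0.01 = 0 (operand ≠ 0)
  ¬y: Gödel ¬ of 0.01 = 0 (operand ≠ 0)
  ¬¬y: Gödel ¬ of 0 = 1 (operand is 0)
  ¬¬¬y: Gödel ¬ of 1 = 0 (operand ≠ 0)
  ¬y: Gödel ¬ of 0.01 = 0 (operand ≠ 0)
  (¬¬¬y ∧ ¬y) = min(0, 0) = 0
  (¬(¬¬y ∧ y) ∨ (¬¬¬y ∧ ¬y)) = max(0, 0) = 0
  ((¬(¬¬y ∧ y) ∨ (¬¬¬y ∧ ¬y)) ∧ y) = min(0, 0.01) = 0
  Gödel value = 0
Łukasiewicz evaluation:
  ¬y: Łukasiewicz ¬ gives 1 − 0.01 = 0.99
  ¬¬y: Łukasiewicz ¬ gives 1 − 0.99 = 0.01
  (¬¬y ∧ y) = min(0.01, 0.01) = 0.01
  ¬(¬¬y ∧ y): Łukasiewicz ¬ gives 1 − 0.01 = 0.99
  ¬y: Łukasiewicz ¬ gives 1 − 0.01 = 0.99
  ¬¬y: Łukasiewicz ¬ gives 1 − 0.99 = 0.01
  ¬¬¬y: Łukasiewicz ¬ gives 1 − 0.01 = 0.99
  ¬y: Łukasiewicz ¬ gives 1 − 0.01 = 0.99
  (¬¬¬y ∧ ¬y) = min(0.99, 0.99) = 0.99
  (¬(¬¬y ∧ y) ∨ (¬¬¬y ∧ ¬y)) = max(0.99, 0.99) = 0.99
  ((¬(¬¬y ∧ y) ∨ (¬¬¬y ∧ ¬y)) ∧ y) = min(0.99, 0.01) = 0.01
  Łukasiewicz value = 0.01
Difference: 0 − 0.01 = -0.01

-0.01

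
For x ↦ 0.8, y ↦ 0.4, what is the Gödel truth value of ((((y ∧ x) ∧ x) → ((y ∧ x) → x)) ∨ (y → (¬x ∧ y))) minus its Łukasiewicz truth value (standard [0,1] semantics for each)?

Gödel evaluation:
  (y ∧ x) = min(0.4, 0.8) = 0.4
  ((y ∧ x) ∧ x) = min(0.4, 0.8) = 0.4
  (y ∧ x) = min(0.4, 0.8) = 0.4
  ((y ∧ x) → x): 0.4 ≤ 0.8, so result = 1
  (((y ∧ x) ∧ x) → ((y ∧ x) → x)): 0.4 ≤ 1, so result = 1
  ¬x: Gödel ¬ of 0.8 = 0 (operand ≠ 0)
  (¬x ∧ y) = min(0, 0.4) = 0
  (y → (¬x ∧ y)): 0.4 > 0, so result = 0
  ((((y ∧ x) ∧ x) → ((y ∧ x) → x)) ∨ (y → (¬x ∧ y))) = max(1, 0) = 1
  Gödel value = 1
Łukasiewicz evaluation:
  (y ∧ x) = min(0.4, 0.8) = 0.4
  ((y ∧ x) ∧ x) = min(0.4, 0.8) = 0.4
  (y ∧ x) = min(0.4, 0.8) = 0.4
  ((y ∧ x) → x): min(1, 1 − 0.4 + 0.8) = 1
  (((y ∧ x) ∧ x) → ((y ∧ x) → x)): min(1, 1 − 0.4 + 1) = 1
  ¬x: Łukasiewicz ¬ gives 1 − 0.8 = 0.2
  (¬x ∧ y) = min(0.2, 0.4) = 0.2
  (y → (¬x ∧ y)): min(1, 1 − 0.4 + 0.2) = 0.8
  ((((y ∧ x) ∧ x) → ((y ∧ x) → x)) ∨ (y → (¬x ∧ y))) = max(1, 0.8) = 1
  Łukasiewicz value = 1
Difference: 1 − 1 = 0.00

0.00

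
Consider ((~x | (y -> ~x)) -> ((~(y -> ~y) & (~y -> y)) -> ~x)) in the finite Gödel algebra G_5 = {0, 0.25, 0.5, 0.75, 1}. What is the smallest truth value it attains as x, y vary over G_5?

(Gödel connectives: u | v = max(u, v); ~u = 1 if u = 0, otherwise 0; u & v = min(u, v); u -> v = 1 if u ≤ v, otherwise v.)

1.00

Every assignment gives 1. For instance at x = 0, y = 0:
  ~x: Gödel ¬ of 0 = 1 (operand is 0)
  ~x: Gödel ¬ of 0 = 1 (operand is 0)
  (y -> ~x): 0 ≤ 1, so result = 1
  (~x | (y -> ~x)) = max(1, 1) = 1
  ~y: Gödel ¬ of 0 = 1 (operand is 0)
  (y -> ~y): 0 ≤ 1, so result = 1
  ~(y -> ~y): Gödel ¬ of 1 = 0 (operand ≠ 0)
  ~y: Gödel ¬ of 0 = 1 (operand is 0)
  (~y -> y): 1 > 0, so result = 0
  (~(y -> ~y) & (~y -> y)) = min(0, 0) = 0
  ~x: Gödel ¬ of 0 = 1 (operand is 0)
  ((~(y -> ~y) & (~y -> y)) -> ~x): 0 ≤ 1, so result = 1
  ((~x | (y -> ~x)) -> ((~(y -> ~y) & (~y -> y)) -> ~x)): 1 ≤ 1, so result = 1
All 25 assignments give value 1 — the formula is a G_5-tautology.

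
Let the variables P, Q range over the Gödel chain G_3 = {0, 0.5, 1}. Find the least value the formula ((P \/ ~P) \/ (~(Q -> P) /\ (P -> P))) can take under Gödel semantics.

The minimum is attained at P = 0.5, Q = 0:
  ~P: Gödel ¬ of 0.5 = 0 (operand ≠ 0)
  (P \/ ~P) = max(0.5, 0) = 0.5
  (Q -> P): 0 ≤ 0.5, so result = 1
  ~(Q -> P): Gödel ¬ of 1 = 0 (operand ≠ 0)
  (P -> P): 0.5 ≤ 0.5, so result = 1
  (~(Q -> P) /\ (P -> P)) = min(0, 1) = 0
  ((P \/ ~P) \/ (~(Q -> P) /\ (P -> P))) = max(0.5, 0) = 0.5
Checking all 9 assignments confirms none give a value below 0.50.

0.50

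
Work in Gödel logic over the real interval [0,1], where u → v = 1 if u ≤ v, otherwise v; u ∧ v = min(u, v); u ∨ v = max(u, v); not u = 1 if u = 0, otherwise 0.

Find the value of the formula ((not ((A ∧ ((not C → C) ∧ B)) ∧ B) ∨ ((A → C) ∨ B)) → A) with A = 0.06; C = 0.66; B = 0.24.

not C: Gödel ¬ of 0.66 = 0 (operand ≠ 0)
(not C → C): 0 ≤ 0.66, so result = 1
((not C → C) ∧ B) = min(1, 0.24) = 0.24
(A ∧ ((not C → C) ∧ B)) = min(0.06, 0.24) = 0.06
((A ∧ ((not C → C) ∧ B)) ∧ B) = min(0.06, 0.24) = 0.06
not ((A ∧ ((not C → C) ∧ B)) ∧ B): Gödel ¬ of 0.06 = 0 (operand ≠ 0)
(A → C): 0.06 ≤ 0.66, so result = 1
((A → C) ∨ B) = max(1, 0.24) = 1
(not ((A ∧ ((not C → C) ∧ B)) ∧ B) ∨ ((A → C) ∨ B)) = max(0, 1) = 1
((not ((A ∧ ((not C → C) ∧ B)) ∧ B) ∨ ((A → C) ∨ B)) → A): 1 > 0.06, so result = 0.06

0.06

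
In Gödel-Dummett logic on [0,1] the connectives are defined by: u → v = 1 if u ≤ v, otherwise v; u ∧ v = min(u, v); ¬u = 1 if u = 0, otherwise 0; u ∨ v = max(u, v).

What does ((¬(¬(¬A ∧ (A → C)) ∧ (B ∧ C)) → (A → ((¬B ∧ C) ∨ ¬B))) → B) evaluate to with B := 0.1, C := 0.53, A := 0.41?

¬A: Gödel ¬ of 0.41 = 0 (operand ≠ 0)
(A → C): 0.41 ≤ 0.53, so result = 1
(¬A ∧ (A → C)) = min(0, 1) = 0
¬(¬A ∧ (A → C)): Gödel ¬ of 0 = 1 (operand is 0)
(B ∧ C) = min(0.1, 0.53) = 0.1
(¬(¬A ∧ (A → C)) ∧ (B ∧ C)) = min(1, 0.1) = 0.1
¬(¬(¬A ∧ (A → C)) ∧ (B ∧ C)): Gödel ¬ of 0.1 = 0 (operand ≠ 0)
¬B: Gödel ¬ of 0.1 = 0 (operand ≠ 0)
(¬B ∧ C) = min(0, 0.53) = 0
¬B: Gödel ¬ of 0.1 = 0 (operand ≠ 0)
((¬B ∧ C) ∨ ¬B) = max(0, 0) = 0
(A → ((¬B ∧ C) ∨ ¬B)): 0.41 > 0, so result = 0
(¬(¬(¬A ∧ (A → C)) ∧ (B ∧ C)) → (A → ((¬B ∧ C) ∨ ¬B))): 0 ≤ 0, so result = 1
((¬(¬(¬A ∧ (A → C)) ∧ (B ∧ C)) → (A → ((¬B ∧ C) ∨ ¬B))) → B): 1 > 0.1, so result = 0.1

0.10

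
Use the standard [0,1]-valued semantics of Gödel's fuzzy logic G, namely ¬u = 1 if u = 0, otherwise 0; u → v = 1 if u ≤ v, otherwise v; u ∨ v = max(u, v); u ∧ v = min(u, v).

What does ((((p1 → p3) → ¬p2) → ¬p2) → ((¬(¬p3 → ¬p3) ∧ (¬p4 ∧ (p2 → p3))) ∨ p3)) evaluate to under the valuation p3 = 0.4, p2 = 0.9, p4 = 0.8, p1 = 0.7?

(p1 → p3): 0.7 > 0.4, so result = 0.4
¬p2: Gödel ¬ of 0.9 = 0 (operand ≠ 0)
((p1 → p3) → ¬p2): 0.4 > 0, so result = 0
¬p2: Gödel ¬ of 0.9 = 0 (operand ≠ 0)
(((p1 → p3) → ¬p2) → ¬p2): 0 ≤ 0, so result = 1
¬p3: Gödel ¬ of 0.4 = 0 (operand ≠ 0)
¬p3: Gödel ¬ of 0.4 = 0 (operand ≠ 0)
(¬p3 → ¬p3): 0 ≤ 0, so result = 1
¬(¬p3 → ¬p3): Gödel ¬ of 1 = 0 (operand ≠ 0)
¬p4: Gödel ¬ of 0.8 = 0 (operand ≠ 0)
(p2 → p3): 0.9 > 0.4, so result = 0.4
(¬p4 ∧ (p2 → p3)) = min(0, 0.4) = 0
(¬(¬p3 → ¬p3) ∧ (¬p4 ∧ (p2 → p3))) = min(0, 0) = 0
((¬(¬p3 → ¬p3) ∧ (¬p4 ∧ (p2 → p3))) ∨ p3) = max(0, 0.4) = 0.4
((((p1 → p3) → ¬p2) → ¬p2) → ((¬(¬p3 → ¬p3) ∧ (¬p4 ∧ (p2 → p3))) ∨ p3)): 1 > 0.4, so result = 0.4

0.40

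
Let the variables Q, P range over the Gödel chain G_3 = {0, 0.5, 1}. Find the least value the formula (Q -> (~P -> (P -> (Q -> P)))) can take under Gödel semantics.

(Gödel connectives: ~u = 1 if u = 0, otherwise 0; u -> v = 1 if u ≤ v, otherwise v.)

Every assignment gives 1. For instance at Q = 0, P = 0:
  ~P: Gödel ¬ of 0 = 1 (operand is 0)
  (Q -> P): 0 ≤ 0, so result = 1
  (P -> (Q -> P)): 0 ≤ 1, so result = 1
  (~P -> (P -> (Q -> P))): 1 ≤ 1, so result = 1
  (Q -> (~P -> (P -> (Q -> P)))): 0 ≤ 1, so result = 1
All 9 assignments give value 1 — the formula is a G_3-tautology.

1.00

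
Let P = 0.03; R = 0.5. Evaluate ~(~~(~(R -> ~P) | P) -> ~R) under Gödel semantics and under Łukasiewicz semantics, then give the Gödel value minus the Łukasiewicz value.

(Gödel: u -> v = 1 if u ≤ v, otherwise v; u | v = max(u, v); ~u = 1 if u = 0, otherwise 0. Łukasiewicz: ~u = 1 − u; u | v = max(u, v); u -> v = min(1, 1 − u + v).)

Gödel evaluation:
  ~P: Gödel ¬ of 0.03 = 0 (operand ≠ 0)
  (R -> ~P): 0.5 > 0, so result = 0
  ~(R -> ~P): Gödel ¬ of 0 = 1 (operand is 0)
  (~(R -> ~P) | P) = max(1, 0.03) = 1
  ~(~(R -> ~P) | P): Gödel ¬ of 1 = 0 (operand ≠ 0)
  ~~(~(R -> ~P) | P): Gödel ¬ of 0 = 1 (operand is 0)
  ~R: Gödel ¬ of 0.5 = 0 (operand ≠ 0)
  (~~(~(R -> ~P) | P) -> ~R): 1 > 0, so result = 0
  ~(~~(~(R -> ~P) | P) -> ~R): Gödel ¬ of 0 = 1 (operand is 0)
  Gödel value = 1
Łukasiewicz evaluation:
  ~P: Łukasiewicz ¬ gives 1 − 0.03 = 0.97
  (R -> ~P): min(1, 1 − 0.5 + 0.97) = 1
  ~(R -> ~P): Łukasiewicz ¬ gives 1 − 1 = 0
  (~(R -> ~P) | P) = max(0, 0.03) = 0.03
  ~(~(R -> ~P) | P): Łukasiewicz ¬ gives 1 − 0.03 = 0.97
  ~~(~(R -> ~P) | P): Łukasiewicz ¬ gives 1 − 0.97 = 0.03
  ~R: Łukasiewicz ¬ gives 1 − 0.5 = 0.5
  (~~(~(R -> ~P) | P) -> ~R): min(1, 1 − 0.03 + 0.5) = 1
  ~(~~(~(R -> ~P) | P) -> ~R): Łukasiewicz ¬ gives 1 − 1 = 0
  Łukasiewicz value = 0
Difference: 1 − 0 = 1.00

1.00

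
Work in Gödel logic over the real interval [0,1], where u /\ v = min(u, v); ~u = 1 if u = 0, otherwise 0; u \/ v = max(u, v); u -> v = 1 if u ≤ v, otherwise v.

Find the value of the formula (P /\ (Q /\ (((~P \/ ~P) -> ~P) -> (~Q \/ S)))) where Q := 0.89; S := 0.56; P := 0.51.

~P: Gödel ¬ of 0.51 = 0 (operand ≠ 0)
~P: Gödel ¬ of 0.51 = 0 (operand ≠ 0)
(~P \/ ~P) = max(0, 0) = 0
~P: Gödel ¬ of 0.51 = 0 (operand ≠ 0)
((~P \/ ~P) -> ~P): 0 ≤ 0, so result = 1
~Q: Gödel ¬ of 0.89 = 0 (operand ≠ 0)
(~Q \/ S) = max(0, 0.56) = 0.56
(((~P \/ ~P) -> ~P) -> (~Q \/ S)): 1 > 0.56, so result = 0.56
(Q /\ (((~P \/ ~P) -> ~P) -> (~Q \/ S))) = min(0.89, 0.56) = 0.56
(P /\ (Q /\ (((~P \/ ~P) -> ~P) -> (~Q \/ S)))) = min(0.51, 0.56) = 0.51

0.51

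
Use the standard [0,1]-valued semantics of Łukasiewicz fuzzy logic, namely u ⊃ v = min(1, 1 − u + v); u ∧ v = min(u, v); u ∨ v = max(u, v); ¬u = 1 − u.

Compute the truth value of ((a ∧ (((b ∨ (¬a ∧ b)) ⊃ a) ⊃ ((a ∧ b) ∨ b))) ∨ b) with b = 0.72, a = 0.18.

0.72

¬a: Łukasiewicz ¬ gives 1 − 0.18 = 0.82
(¬a ∧ b) = min(0.82, 0.72) = 0.72
(b ∨ (¬a ∧ b)) = max(0.72, 0.72) = 0.72
((b ∨ (¬a ∧ b)) ⊃ a): min(1, 1 − 0.72 + 0.18) = 0.46
(a ∧ b) = min(0.18, 0.72) = 0.18
((a ∧ b) ∨ b) = max(0.18, 0.72) = 0.72
(((b ∨ (¬a ∧ b)) ⊃ a) ⊃ ((a ∧ b) ∨ b)): min(1, 1 − 0.46 + 0.72) = 1
(a ∧ (((b ∨ (¬a ∧ b)) ⊃ a) ⊃ ((a ∧ b) ∨ b))) = min(0.18, 1) = 0.18
((a ∧ (((b ∨ (¬a ∧ b)) ⊃ a) ⊃ ((a ∧ b) ∨ b))) ∨ b) = max(0.18, 0.72) = 0.72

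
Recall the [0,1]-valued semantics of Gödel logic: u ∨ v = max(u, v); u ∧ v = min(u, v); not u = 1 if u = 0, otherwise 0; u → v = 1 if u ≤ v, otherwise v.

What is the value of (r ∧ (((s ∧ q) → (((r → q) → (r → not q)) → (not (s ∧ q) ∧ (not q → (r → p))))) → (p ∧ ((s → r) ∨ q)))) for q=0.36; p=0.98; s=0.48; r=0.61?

0.61

(s ∧ q) = min(0.48, 0.36) = 0.36
(r → q): 0.61 > 0.36, so result = 0.36
not q: Gödel ¬ of 0.36 = 0 (operand ≠ 0)
(r → not q): 0.61 > 0, so result = 0
((r → q) → (r → not q)): 0.36 > 0, so result = 0
(s ∧ q) = min(0.48, 0.36) = 0.36
not (s ∧ q): Gödel ¬ of 0.36 = 0 (operand ≠ 0)
not q: Gödel ¬ of 0.36 = 0 (operand ≠ 0)
(r → p): 0.61 ≤ 0.98, so result = 1
(not q → (r → p)): 0 ≤ 1, so result = 1
(not (s ∧ q) ∧ (not q → (r → p))) = min(0, 1) = 0
(((r → q) → (r → not q)) → (not (s ∧ q) ∧ (not q → (r → p)))): 0 ≤ 0, so result = 1
((s ∧ q) → (((r → q) → (r → not q)) → (not (s ∧ q) ∧ (not q → (r → p))))): 0.36 ≤ 1, so result = 1
(s → r): 0.48 ≤ 0.61, so result = 1
((s → r) ∨ q) = max(1, 0.36) = 1
(p ∧ ((s → r) ∨ q)) = min(0.98, 1) = 0.98
(((s ∧ q) → (((r → q) → (r → not q)) → (not (s ∧ q) ∧ (not q → (r → p))))) → (p ∧ ((s → r) ∨ q))): 1 > 0.98, so result = 0.98
(r ∧ (((s ∧ q) → (((r → q) → (r → not q)) → (not (s ∧ q) ∧ (not q → (r → p))))) → (p ∧ ((s → r) ∨ q)))) = min(0.61, 0.98) = 0.61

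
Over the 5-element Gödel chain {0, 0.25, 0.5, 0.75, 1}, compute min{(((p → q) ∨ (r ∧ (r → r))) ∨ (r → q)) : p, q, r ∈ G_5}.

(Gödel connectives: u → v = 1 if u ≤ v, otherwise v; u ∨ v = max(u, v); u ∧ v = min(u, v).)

The minimum is attained at p = 0.25, q = 0, r = 0.25:
  (p → q): 0.25 > 0, so result = 0
  (r → r): 0.25 ≤ 0.25, so result = 1
  (r ∧ (r → r)) = min(0.25, 1) = 0.25
  ((p → q) ∨ (r ∧ (r → r))) = max(0, 0.25) = 0.25
  (r → q): 0.25 > 0, so result = 0
  (((p → q) ∨ (r ∧ (r → r))) ∨ (r → q)) = max(0.25, 0) = 0.25
Checking all 125 assignments confirms none give a value below 0.25.

0.25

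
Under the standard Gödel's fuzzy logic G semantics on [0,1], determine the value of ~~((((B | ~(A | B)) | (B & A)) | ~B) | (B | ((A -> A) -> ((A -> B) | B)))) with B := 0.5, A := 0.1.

1.00

(A | B) = max(0.1, 0.5) = 0.5
~(A | B): Gödel ¬ of 0.5 = 0 (operand ≠ 0)
(B | ~(A | B)) = max(0.5, 0) = 0.5
(B & A) = min(0.5, 0.1) = 0.1
((B | ~(A | B)) | (B & A)) = max(0.5, 0.1) = 0.5
~B: Gödel ¬ of 0.5 = 0 (operand ≠ 0)
(((B | ~(A | B)) | (B & A)) | ~B) = max(0.5, 0) = 0.5
(A -> A): 0.1 ≤ 0.1, so result = 1
(A -> B): 0.1 ≤ 0.5, so result = 1
((A -> B) | B) = max(1, 0.5) = 1
((A -> A) -> ((A -> B) | B)): 1 ≤ 1, so result = 1
(B | ((A -> A) -> ((A -> B) | B))) = max(0.5, 1) = 1
((((B | ~(A | B)) | (B & A)) | ~B) | (B | ((A -> A) -> ((A -> B) | B)))) = max(0.5, 1) = 1
~((((B | ~(A | B)) | (B & A)) | ~B) | (B | ((A -> A) -> ((A -> B) | B)))): Gödel ¬ of 1 = 0 (operand ≠ 0)
~~((((B | ~(A | B)) | (B & A)) | ~B) | (B | ((A -> A) -> ((A -> B) | B)))): Gödel ¬ of 0 = 1 (operand is 0)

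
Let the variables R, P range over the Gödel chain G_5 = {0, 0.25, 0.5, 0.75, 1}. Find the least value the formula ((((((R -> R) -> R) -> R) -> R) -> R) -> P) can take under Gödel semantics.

The minimum is attained at R = 0, P = 0:
  (R -> R): 0 ≤ 0, so result = 1
  ((R -> R) -> R): 1 > 0, so result = 0
  (((R -> R) -> R) -> R): 0 ≤ 0, so result = 1
  ((((R -> R) -> R) -> R) -> R): 1 > 0, so result = 0
  (((((R -> R) -> R) -> R) -> R) -> R): 0 ≤ 0, so result = 1
  ((((((R -> R) -> R) -> R) -> R) -> R) -> P): 1 > 0, so result = 0
Checking all 25 assignments confirms none give a value below 0.00.

0.00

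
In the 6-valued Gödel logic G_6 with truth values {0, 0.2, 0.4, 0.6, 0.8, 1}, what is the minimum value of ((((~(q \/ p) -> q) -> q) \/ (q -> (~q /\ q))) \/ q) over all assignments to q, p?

The minimum is attained at q = 0.2, p = 0:
  (q \/ p) = max(0.2, 0) = 0.2
  ~(q \/ p): Gödel ¬ of 0.2 = 0 (operand ≠ 0)
  (~(q \/ p) -> q): 0 ≤ 0.2, so result = 1
  ((~(q \/ p) -> q) -> q): 1 > 0.2, so result = 0.2
  ~q: Gödel ¬ of 0.2 = 0 (operand ≠ 0)
  (~q /\ q) = min(0, 0.2) = 0
  (q -> (~q /\ q)): 0.2 > 0, so result = 0
  (((~(q \/ p) -> q) -> q) \/ (q -> (~q /\ q))) = max(0.2, 0) = 0.2
  ((((~(q \/ p) -> q) -> q) \/ (q -> (~q /\ q))) \/ q) = max(0.2, 0.2) = 0.2
Checking all 36 assignments confirms none give a value below 0.20.

0.20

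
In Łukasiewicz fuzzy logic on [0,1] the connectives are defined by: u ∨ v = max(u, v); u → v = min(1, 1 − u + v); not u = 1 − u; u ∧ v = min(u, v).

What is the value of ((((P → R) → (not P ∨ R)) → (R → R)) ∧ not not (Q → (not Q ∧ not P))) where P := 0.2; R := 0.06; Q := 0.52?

0.96

(P → R): min(1, 1 − 0.2 + 0.06) = 0.86
not P: Łukasiewicz ¬ gives 1 − 0.2 = 0.8
(not P ∨ R) = max(0.8, 0.06) = 0.8
((P → R) → (not P ∨ R)): min(1, 1 − 0.86 + 0.8) = 0.94
(R → R): min(1, 1 − 0.06 + 0.06) = 1
(((P → R) → (not P ∨ R)) → (R → R)): min(1, 1 − 0.94 + 1) = 1
not Q: Łukasiewicz ¬ gives 1 − 0.52 = 0.48
not P: Łukasiewicz ¬ gives 1 − 0.2 = 0.8
(not Q ∧ not P) = min(0.48, 0.8) = 0.48
(Q → (not Q ∧ not P)): min(1, 1 − 0.52 + 0.48) = 0.96
not (Q → (not Q ∧ not P)): Łukasiewicz ¬ gives 1 − 0.96 = 0.04
not not (Q → (not Q ∧ not P)): Łukasiewicz ¬ gives 1 − 0.04 = 0.96
((((P → R) → (not P ∨ R)) → (R → R)) ∧ not not (Q → (not Q ∧ not P))) = min(1, 0.96) = 0.96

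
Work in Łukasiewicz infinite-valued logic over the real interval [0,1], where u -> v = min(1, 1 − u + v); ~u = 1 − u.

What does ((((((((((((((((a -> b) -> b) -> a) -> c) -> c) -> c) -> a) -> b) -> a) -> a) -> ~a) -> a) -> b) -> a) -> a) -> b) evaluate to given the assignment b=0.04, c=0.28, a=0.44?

0.44

(a -> b): min(1, 1 − 0.44 + 0.04) = 0.6
((a -> b) -> b): min(1, 1 − 0.6 + 0.04) = 0.44
(((a -> b) -> b) -> a): min(1, 1 − 0.44 + 0.44) = 1
((((a -> b) -> b) -> a) -> c): min(1, 1 − 1 + 0.28) = 0.28
(((((a -> b) -> b) -> a) -> c) -> c): min(1, 1 − 0.28 + 0.28) = 1
((((((a -> b) -> b) -> a) -> c) -> c) -> c): min(1, 1 − 1 + 0.28) = 0.28
(((((((a -> b) -> b) -> a) -> c) -> c) -> c) -> a): min(1, 1 − 0.28 + 0.44) = 1
((((((((a -> b) -> b) -> a) -> c) -> c) -> c) -> a) -> b): min(1, 1 − 1 + 0.04) = 0.04
(((((((((a -> b) -> b) -> a) -> c) -> c) -> c) -> a) -> b) -> a): min(1, 1 − 0.04 + 0.44) = 1
((((((((((a -> b) -> b) -> a) -> c) -> c) -> c) -> a) -> b) -> a) -> a): min(1, 1 − 1 + 0.44) = 0.44
~a: Łukasiewicz ¬ gives 1 − 0.44 = 0.56
(((((((((((a -> b) -> b) -> a) -> c) -> c) -> c) -> a) -> b) -> a) -> a) -> ~a): min(1, 1 − 0.44 + 0.56) = 1
((((((((((((a -> b) -> b) -> a) -> c) -> c) -> c) -> a) -> b) -> a) -> a) -> ~a) -> a): min(1, 1 − 1 + 0.44) = 0.44
(((((((((((((a -> b) -> b) -> a) -> c) -> c) -> c) -> a) -> b) -> a) -> a) -> ~a) -> a) -> b): min(1, 1 − 0.44 + 0.04) = 0.6
((((((((((((((a -> b) -> b) -> a) -> c) -> c) -> c) -> a) -> b) -> a) -> a) -> ~a) -> a) -> b) -> a): min(1, 1 − 0.6 + 0.44) = 0.84
(((((((((((((((a -> b) -> b) -> a) -> c) -> c) -> c) -> a) -> b) -> a) -> a) -> ~a) -> a) -> b) -> a) -> a): min(1, 1 − 0.84 + 0.44) = 0.6
((((((((((((((((a -> b) -> b) -> a) -> c) -> c) -> c) -> a) -> b) -> a) -> a) -> ~a) -> a) -> b) -> a) -> a) -> b): min(1, 1 − 0.6 + 0.04) = 0.44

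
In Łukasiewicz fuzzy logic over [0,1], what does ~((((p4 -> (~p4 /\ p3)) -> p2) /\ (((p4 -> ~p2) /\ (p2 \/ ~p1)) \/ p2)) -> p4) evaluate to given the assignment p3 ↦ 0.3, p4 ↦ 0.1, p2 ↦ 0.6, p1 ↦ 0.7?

0.50

~p4: Łukasiewicz ¬ gives 1 − 0.1 = 0.9
(~p4 /\ p3) = min(0.9, 0.3) = 0.3
(p4 -> (~p4 /\ p3)): min(1, 1 − 0.1 + 0.3) = 1
((p4 -> (~p4 /\ p3)) -> p2): min(1, 1 − 1 + 0.6) = 0.6
~p2: Łukasiewicz ¬ gives 1 − 0.6 = 0.4
(p4 -> ~p2): min(1, 1 − 0.1 + 0.4) = 1
~p1: Łukasiewicz ¬ gives 1 − 0.7 = 0.3
(p2 \/ ~p1) = max(0.6, 0.3) = 0.6
((p4 -> ~p2) /\ (p2 \/ ~p1)) = min(1, 0.6) = 0.6
(((p4 -> ~p2) /\ (p2 \/ ~p1)) \/ p2) = max(0.6, 0.6) = 0.6
(((p4 -> (~p4 /\ p3)) -> p2) /\ (((p4 -> ~p2) /\ (p2 \/ ~p1)) \/ p2)) = min(0.6, 0.6) = 0.6
((((p4 -> (~p4 /\ p3)) -> p2) /\ (((p4 -> ~p2) /\ (p2 \/ ~p1)) \/ p2)) -> p4): min(1, 1 − 0.6 + 0.1) = 0.5
~((((p4 -> (~p4 /\ p3)) -> p2) /\ (((p4 -> ~p2) /\ (p2 \/ ~p1)) \/ p2)) -> p4): Łukasiewicz ¬ gives 1 − 0.5 = 0.5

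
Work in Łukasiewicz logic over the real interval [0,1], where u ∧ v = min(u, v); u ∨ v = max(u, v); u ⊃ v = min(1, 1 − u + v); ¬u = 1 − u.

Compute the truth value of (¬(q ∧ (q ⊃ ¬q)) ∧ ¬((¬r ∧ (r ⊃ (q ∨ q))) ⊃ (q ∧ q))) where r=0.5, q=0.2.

0.30

¬q: Łukasiewicz ¬ gives 1 − 0.2 = 0.8
(q ⊃ ¬q): min(1, 1 − 0.2 + 0.8) = 1
(q ∧ (q ⊃ ¬q)) = min(0.2, 1) = 0.2
¬(q ∧ (q ⊃ ¬q)): Łukasiewicz ¬ gives 1 − 0.2 = 0.8
¬r: Łukasiewicz ¬ gives 1 − 0.5 = 0.5
(q ∨ q) = max(0.2, 0.2) = 0.2
(r ⊃ (q ∨ q)): min(1, 1 − 0.5 + 0.2) = 0.7
(¬r ∧ (r ⊃ (q ∨ q))) = min(0.5, 0.7) = 0.5
(q ∧ q) = min(0.2, 0.2) = 0.2
((¬r ∧ (r ⊃ (q ∨ q))) ⊃ (q ∧ q)): min(1, 1 − 0.5 + 0.2) = 0.7
¬((¬r ∧ (r ⊃ (q ∨ q))) ⊃ (q ∧ q)): Łukasiewicz ¬ gives 1 − 0.7 = 0.3
(¬(q ∧ (q ⊃ ¬q)) ∧ ¬((¬r ∧ (r ⊃ (q ∨ q))) ⊃ (q ∧ q))) = min(0.8, 0.3) = 0.3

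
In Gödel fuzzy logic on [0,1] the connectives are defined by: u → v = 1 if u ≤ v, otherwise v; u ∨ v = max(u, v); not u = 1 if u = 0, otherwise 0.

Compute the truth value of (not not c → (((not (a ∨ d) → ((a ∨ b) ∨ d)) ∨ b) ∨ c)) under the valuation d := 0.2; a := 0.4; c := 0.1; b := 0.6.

not c: Gödel ¬ of 0.1 = 0 (operand ≠ 0)
not not c: Gödel ¬ of 0 = 1 (operand is 0)
(a ∨ d) = max(0.4, 0.2) = 0.4
not (a ∨ d): Gödel ¬ of 0.4 = 0 (operand ≠ 0)
(a ∨ b) = max(0.4, 0.6) = 0.6
((a ∨ b) ∨ d) = max(0.6, 0.2) = 0.6
(not (a ∨ d) → ((a ∨ b) ∨ d)): 0 ≤ 0.6, so result = 1
((not (a ∨ d) → ((a ∨ b) ∨ d)) ∨ b) = max(1, 0.6) = 1
(((not (a ∨ d) → ((a ∨ b) ∨ d)) ∨ b) ∨ c) = max(1, 0.1) = 1
(not not c → (((not (a ∨ d) → ((a ∨ b) ∨ d)) ∨ b) ∨ c)): 1 ≤ 1, so result = 1

1.00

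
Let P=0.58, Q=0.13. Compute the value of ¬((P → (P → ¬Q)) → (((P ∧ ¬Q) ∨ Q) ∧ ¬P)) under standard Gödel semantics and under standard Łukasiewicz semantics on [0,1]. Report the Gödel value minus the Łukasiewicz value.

Gödel evaluation:
  ¬Q: Gödel ¬ of 0.13 = 0 (operand ≠ 0)
  (P → ¬Q): 0.58 > 0, so result = 0
  (P → (P → ¬Q)): 0.58 > 0, so result = 0
  ¬Q: Gödel ¬ of 0.13 = 0 (operand ≠ 0)
  (P ∧ ¬Q) = min(0.58, 0) = 0
  ((P ∧ ¬Q) ∨ Q) = max(0, 0.13) = 0.13
  ¬P: Gödel ¬ of 0.58 = 0 (operand ≠ 0)
  (((P ∧ ¬Q) ∨ Q) ∧ ¬P) = min(0.13, 0) = 0
  ((P → (P → ¬Q)) → (((P ∧ ¬Q) ∨ Q) ∧ ¬P)): 0 ≤ 0, so result = 1
  ¬((P → (P → ¬Q)) → (((P ∧ ¬Q) ∨ Q) ∧ ¬P)): Gödel ¬ of 1 = 0 (operand ≠ 0)
  Gödel value = 0
Łukasiewicz evaluation:
  ¬Q: Łukasiewicz ¬ gives 1 − 0.13 = 0.87
  (P → ¬Q): min(1, 1 − 0.58 + 0.87) = 1
  (P → (P → ¬Q)): min(1, 1 − 0.58 + 1) = 1
  ¬Q: Łukasiewicz ¬ gives 1 − 0.13 = 0.87
  (P ∧ ¬Q) = min(0.58, 0.87) = 0.58
  ((P ∧ ¬Q) ∨ Q) = max(0.58, 0.13) = 0.58
  ¬P: Łukasiewicz ¬ gives 1 − 0.58 = 0.42
  (((P ∧ ¬Q) ∨ Q) ∧ ¬P) = min(0.58, 0.42) = 0.42
  ((P → (P → ¬Q)) → (((P ∧ ¬Q) ∨ Q) ∧ ¬P)): min(1, 1 − 1 + 0.42) = 0.42
  ¬((P → (P → ¬Q)) → (((P ∧ ¬Q) ∨ Q) ∧ ¬P)): Łukasiewicz ¬ gives 1 − 0.42 = 0.58
  Łukasiewicz value = 0.58
Difference: 0 − 0.58 = -0.58

-0.58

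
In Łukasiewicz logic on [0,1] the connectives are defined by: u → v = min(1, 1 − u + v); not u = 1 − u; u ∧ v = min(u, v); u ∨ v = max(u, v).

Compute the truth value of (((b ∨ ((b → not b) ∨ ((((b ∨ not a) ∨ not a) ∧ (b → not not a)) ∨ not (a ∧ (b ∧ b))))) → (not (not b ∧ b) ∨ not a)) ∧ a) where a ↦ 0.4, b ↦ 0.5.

not b: Łukasiewicz ¬ gives 1 − 0.5 = 0.5
(b → not b): min(1, 1 − 0.5 + 0.5) = 1
not a: Łukasiewicz ¬ gives 1 − 0.4 = 0.6
(b ∨ not a) = max(0.5, 0.6) = 0.6
not a: Łukasiewicz ¬ gives 1 − 0.4 = 0.6
((b ∨ not a) ∨ not a) = max(0.6, 0.6) = 0.6
not a: Łukasiewicz ¬ gives 1 − 0.4 = 0.6
not not a: Łukasiewicz ¬ gives 1 − 0.6 = 0.4
(b → not not a): min(1, 1 − 0.5 + 0.4) = 0.9
(((b ∨ not a) ∨ not a) ∧ (b → not not a)) = min(0.6, 0.9) = 0.6
(b ∧ b) = min(0.5, 0.5) = 0.5
(a ∧ (b ∧ b)) = min(0.4, 0.5) = 0.4
not (a ∧ (b ∧ b)): Łukasiewicz ¬ gives 1 − 0.4 = 0.6
((((b ∨ not a) ∨ not a) ∧ (b → not not a)) ∨ not (a ∧ (b ∧ b))) = max(0.6, 0.6) = 0.6
((b → not b) ∨ ((((b ∨ not a) ∨ not a) ∧ (b → not not a)) ∨ not (a ∧ (b ∧ b)))) = max(1, 0.6) = 1
(b ∨ ((b → not b) ∨ ((((b ∨ not a) ∨ not a) ∧ (b → not not a)) ∨ not (a ∧ (b ∧ b))))) = max(0.5, 1) = 1
not b: Łukasiewicz ¬ gives 1 − 0.5 = 0.5
(not b ∧ b) = min(0.5, 0.5) = 0.5
not (not b ∧ b): Łukasiewicz ¬ gives 1 − 0.5 = 0.5
not a: Łukasiewicz ¬ gives 1 − 0.4 = 0.6
(not (not b ∧ b) ∨ not a) = max(0.5, 0.6) = 0.6
((b ∨ ((b → not b) ∨ ((((b ∨ not a) ∨ not a) ∧ (b → not not a)) ∨ not (a ∧ (b ∧ b))))) → (not (not b ∧ b) ∨ not a)): min(1, 1 − 1 + 0.6) = 0.6
(((b ∨ ((b → not b) ∨ ((((b ∨ not a) ∨ not a) ∧ (b → not not a)) ∨ not (a ∧ (b ∧ b))))) → (not (not b ∧ b) ∨ not a)) ∧ a) = min(0.6, 0.4) = 0.4

0.40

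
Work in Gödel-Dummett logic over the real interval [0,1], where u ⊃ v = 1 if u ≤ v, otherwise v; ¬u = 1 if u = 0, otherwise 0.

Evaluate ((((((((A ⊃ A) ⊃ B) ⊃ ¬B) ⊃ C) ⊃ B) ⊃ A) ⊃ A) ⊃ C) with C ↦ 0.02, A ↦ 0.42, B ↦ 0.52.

0.02

(A ⊃ A): 0.42 ≤ 0.42, so result = 1
((A ⊃ A) ⊃ B): 1 > 0.52, so result = 0.52
¬B: Gödel ¬ of 0.52 = 0 (operand ≠ 0)
(((A ⊃ A) ⊃ B) ⊃ ¬B): 0.52 > 0, so result = 0
((((A ⊃ A) ⊃ B) ⊃ ¬B) ⊃ C): 0 ≤ 0.02, so result = 1
(((((A ⊃ A) ⊃ B) ⊃ ¬B) ⊃ C) ⊃ B): 1 > 0.52, so result = 0.52
((((((A ⊃ A) ⊃ B) ⊃ ¬B) ⊃ C) ⊃ B) ⊃ A): 0.52 > 0.42, so result = 0.42
(((((((A ⊃ A) ⊃ B) ⊃ ¬B) ⊃ C) ⊃ B) ⊃ A) ⊃ A): 0.42 ≤ 0.42, so result = 1
((((((((A ⊃ A) ⊃ B) ⊃ ¬B) ⊃ C) ⊃ B) ⊃ A) ⊃ A) ⊃ C): 1 > 0.02, so result = 0.02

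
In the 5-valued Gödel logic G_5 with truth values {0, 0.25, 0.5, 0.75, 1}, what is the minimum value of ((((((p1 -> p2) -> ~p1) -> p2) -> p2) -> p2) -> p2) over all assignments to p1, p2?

The minimum is attained at p1 = 0.25, p2 = 0.25:
  (p1 -> p2): 0.25 ≤ 0.25, so result = 1
  ~p1: Gödel ¬ of 0.25 = 0 (operand ≠ 0)
  ((p1 -> p2) -> ~p1): 1 > 0, so result = 0
  (((p1 -> p2) -> ~p1) -> p2): 0 ≤ 0.25, so result = 1
  ((((p1 -> p2) -> ~p1) -> p2) -> p2): 1 > 0.25, so result = 0.25
  (((((p1 -> p2) -> ~p1) -> p2) -> p2) -> p2): 0.25 ≤ 0.25, so result = 1
  ((((((p1 -> p2) -> ~p1) -> p2) -> p2) -> p2) -> p2): 1 > 0.25, so result = 0.25
Checking all 25 assignments confirms none give a value below 0.25.

0.25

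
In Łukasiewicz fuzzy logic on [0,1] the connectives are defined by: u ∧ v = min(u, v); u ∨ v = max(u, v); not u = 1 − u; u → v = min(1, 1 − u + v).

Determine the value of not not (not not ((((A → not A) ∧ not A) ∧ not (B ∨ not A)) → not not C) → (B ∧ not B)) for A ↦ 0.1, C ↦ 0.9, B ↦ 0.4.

0.40

not A: Łukasiewicz ¬ gives 1 − 0.1 = 0.9
(A → not A): min(1, 1 − 0.1 + 0.9) = 1
not A: Łukasiewicz ¬ gives 1 − 0.1 = 0.9
((A → not A) ∧ not A) = min(1, 0.9) = 0.9
not A: Łukasiewicz ¬ gives 1 − 0.1 = 0.9
(B ∨ not A) = max(0.4, 0.9) = 0.9
not (B ∨ not A): Łukasiewicz ¬ gives 1 − 0.9 = 0.1
(((A → not A) ∧ not A) ∧ not (B ∨ not A)) = min(0.9, 0.1) = 0.1
not C: Łukasiewicz ¬ gives 1 − 0.9 = 0.1
not not C: Łukasiewicz ¬ gives 1 − 0.1 = 0.9
((((A → not A) ∧ not A) ∧ not (B ∨ not A)) → not not C): min(1, 1 − 0.1 + 0.9) = 1
not ((((A → not A) ∧ not A) ∧ not (B ∨ not A)) → not not C): Łukasiewicz ¬ gives 1 − 1 = 0
not not ((((A → not A) ∧ not A) ∧ not (B ∨ not A)) → not not C): Łukasiewicz ¬ gives 1 − 0 = 1
not B: Łukasiewicz ¬ gives 1 − 0.4 = 0.6
(B ∧ not B) = min(0.4, 0.6) = 0.4
(not not ((((A → not A) ∧ not A) ∧ not (B ∨ not A)) → not not C) → (B ∧ not B)): min(1, 1 − 1 + 0.4) = 0.4
not (not not ((((A → not A) ∧ not A) ∧ not (B ∨ not A)) → not not C) → (B ∧ not B)): Łukasiewicz ¬ gives 1 − 0.4 = 0.6
not not (not not ((((A → not A) ∧ not A) ∧ not (B ∨ not A)) → not not C) → (B ∧ not B)): Łukasiewicz ¬ gives 1 − 0.6 = 0.4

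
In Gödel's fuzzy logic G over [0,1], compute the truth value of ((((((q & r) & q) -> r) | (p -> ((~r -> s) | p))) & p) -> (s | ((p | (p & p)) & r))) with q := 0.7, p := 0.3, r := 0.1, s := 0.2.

0.20

(q & r) = min(0.7, 0.1) = 0.1
((q & r) & q) = min(0.1, 0.7) = 0.1
(((q & r) & q) -> r): 0.1 ≤ 0.1, so result = 1
~r: Gödel ¬ of 0.1 = 0 (operand ≠ 0)
(~r -> s): 0 ≤ 0.2, so result = 1
((~r -> s) | p) = max(1, 0.3) = 1
(p -> ((~r -> s) | p)): 0.3 ≤ 1, so result = 1
((((q & r) & q) -> r) | (p -> ((~r -> s) | p))) = max(1, 1) = 1
(((((q & r) & q) -> r) | (p -> ((~r -> s) | p))) & p) = min(1, 0.3) = 0.3
(p & p) = min(0.3, 0.3) = 0.3
(p | (p & p)) = max(0.3, 0.3) = 0.3
((p | (p & p)) & r) = min(0.3, 0.1) = 0.1
(s | ((p | (p & p)) & r)) = max(0.2, 0.1) = 0.2
((((((q & r) & q) -> r) | (p -> ((~r -> s) | p))) & p) -> (s | ((p | (p & p)) & r))): 0.3 > 0.2, so result = 0.2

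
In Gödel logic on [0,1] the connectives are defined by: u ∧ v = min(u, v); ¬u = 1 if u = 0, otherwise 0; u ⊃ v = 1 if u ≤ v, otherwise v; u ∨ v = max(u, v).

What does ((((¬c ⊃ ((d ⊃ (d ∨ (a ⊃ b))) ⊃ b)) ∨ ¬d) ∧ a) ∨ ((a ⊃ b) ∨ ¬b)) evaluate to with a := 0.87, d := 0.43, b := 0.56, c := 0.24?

0.87

¬c: Gödel ¬ of 0.24 = 0 (operand ≠ 0)
(a ⊃ b): 0.87 > 0.56, so result = 0.56
(d ∨ (a ⊃ b)) = max(0.43, 0.56) = 0.56
(d ⊃ (d ∨ (a ⊃ b))): 0.43 ≤ 0.56, so result = 1
((d ⊃ (d ∨ (a ⊃ b))) ⊃ b): 1 > 0.56, so result = 0.56
(¬c ⊃ ((d ⊃ (d ∨ (a ⊃ b))) ⊃ b)): 0 ≤ 0.56, so result = 1
¬d: Gödel ¬ of 0.43 = 0 (operand ≠ 0)
((¬c ⊃ ((d ⊃ (d ∨ (a ⊃ b))) ⊃ b)) ∨ ¬d) = max(1, 0) = 1
(((¬c ⊃ ((d ⊃ (d ∨ (a ⊃ b))) ⊃ b)) ∨ ¬d) ∧ a) = min(1, 0.87) = 0.87
(a ⊃ b): 0.87 > 0.56, so result = 0.56
¬b: Gödel ¬ of 0.56 = 0 (operand ≠ 0)
((a ⊃ b) ∨ ¬b) = max(0.56, 0) = 0.56
((((¬c ⊃ ((d ⊃ (d ∨ (a ⊃ b))) ⊃ b)) ∨ ¬d) ∧ a) ∨ ((a ⊃ b) ∨ ¬b)) = max(0.87, 0.56) = 0.87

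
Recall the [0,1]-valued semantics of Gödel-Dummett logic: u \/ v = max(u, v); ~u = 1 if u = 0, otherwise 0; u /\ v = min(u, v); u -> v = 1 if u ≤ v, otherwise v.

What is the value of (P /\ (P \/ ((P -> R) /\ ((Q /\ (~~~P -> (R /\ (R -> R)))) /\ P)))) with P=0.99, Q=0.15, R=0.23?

(P -> R): 0.99 > 0.23, so result = 0.23
~P: Gödel ¬ of 0.99 = 0 (operand ≠ 0)
~~P: Gödel ¬ of 0 = 1 (operand is 0)
~~~P: Gödel ¬ of 1 = 0 (operand ≠ 0)
(R -> R): 0.23 ≤ 0.23, so result = 1
(R /\ (R -> R)) = min(0.23, 1) = 0.23
(~~~P -> (R /\ (R -> R))): 0 ≤ 0.23, so result = 1
(Q /\ (~~~P -> (R /\ (R -> R)))) = min(0.15, 1) = 0.15
((Q /\ (~~~P -> (R /\ (R -> R)))) /\ P) = min(0.15, 0.99) = 0.15
((P -> R) /\ ((Q /\ (~~~P -> (R /\ (R -> R)))) /\ P)) = min(0.23, 0.15) = 0.15
(P \/ ((P -> R) /\ ((Q /\ (~~~P -> (R /\ (R -> R)))) /\ P))) = max(0.99, 0.15) = 0.99
(P /\ (P \/ ((P -> R) /\ ((Q /\ (~~~P -> (R /\ (R -> R)))) /\ P)))) = min(0.99, 0.99) = 0.99

0.99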